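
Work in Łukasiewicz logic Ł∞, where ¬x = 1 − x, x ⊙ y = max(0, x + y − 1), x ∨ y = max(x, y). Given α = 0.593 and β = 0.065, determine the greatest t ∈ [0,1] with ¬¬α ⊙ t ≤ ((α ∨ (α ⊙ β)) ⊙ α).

¬α = 1 − 0.593 = 0.407
¬¬α = 1 − 0.407 = 0.593
So the left factor is ¬¬α = 0.593.
α ⊙ β = max(0, 0.593 + 0.065 − 1) = max(0, -0.342) = 0.000
α ∨ (α ⊙ β) = max(0.593, 0.000) = 0.593
(α ∨ (α ⊙ β)) ⊙ α = max(0, 0.593 + 0.593 − 1) = max(0, 0.186) = 0.186
So the right-hand bound is (α ∨ (α ⊙ β)) ⊙ α = 0.186.
The residuum of the Łukasiewicz t-norm gives the supremum: min(1, 1 − 0.593 + 0.186).
1 − 0.593 + 0.186 = 0.593, so t = min(1, 0.593) = 0.593.
Check: 0.593 ⊙ 0.593 = max(0, 0.186) = 0.186 ≤ 0.186.

0.593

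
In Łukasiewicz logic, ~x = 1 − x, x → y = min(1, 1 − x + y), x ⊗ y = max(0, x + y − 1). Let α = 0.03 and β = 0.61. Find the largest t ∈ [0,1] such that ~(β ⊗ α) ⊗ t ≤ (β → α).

β ⊗ α = max(0, 0.61 + 0.03 − 1) = max(0, -0.36) = 0.00
~(β ⊗ α) = 1 − 0.00 = 1.00
So the left factor is ~(β ⊗ α) = 1.00.
β → α = min(1, 1 − 0.61 + 0.03) = min(1, 0.42) = 0.42
So the right-hand bound is β → α = 0.42.
The residuum of the Łukasiewicz t-norm gives the supremum: min(1, 1 − 1.00 + 0.42).
1 − 1.00 + 0.42 = 0.42, so t = min(1, 0.42) = 0.42.
Check: 1.00 ⊗ 0.42 = max(0, 0.42) = 0.42 ≤ 0.42.

0.42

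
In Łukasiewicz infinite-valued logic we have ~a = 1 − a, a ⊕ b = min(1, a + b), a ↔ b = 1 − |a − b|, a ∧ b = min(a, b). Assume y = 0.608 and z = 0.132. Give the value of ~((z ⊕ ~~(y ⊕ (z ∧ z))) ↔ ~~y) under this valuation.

z ∧ z = min(0.132, 0.132) = 0.132
y ⊕ (z ∧ z) = min(1, 0.608 + 0.132) = min(1, 0.740) = 0.740
~(y ⊕ (z ∧ z)) = 1 − 0.740 = 0.260
~~(y ⊕ (z ∧ z)) = 1 − 0.260 = 0.740
z ⊕ ~~(y ⊕ (z ∧ z)) = min(1, 0.132 + 0.740) = min(1, 0.872) = 0.872
~y = 1 − 0.608 = 0.392
~~y = 1 − 0.392 = 0.608
(z ⊕ ~~(y ⊕ (z ∧ z))) ↔ ~~y = 1 − |0.872 − 0.608| = 1 − 0.264 = 0.736
~((z ⊕ ~~(y ⊕ (z ∧ z))) ↔ ~~y) = 1 − 0.736 = 0.264

0.264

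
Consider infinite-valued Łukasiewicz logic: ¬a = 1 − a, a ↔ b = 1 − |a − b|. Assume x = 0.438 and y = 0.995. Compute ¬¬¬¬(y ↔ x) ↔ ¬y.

y ↔ x = 1 − |0.995 − 0.438| = 1 − 0.557 = 0.443
¬(y ↔ x) = 1 − 0.443 = 0.557
¬¬(y ↔ x) = 1 − 0.557 = 0.443
¬¬¬(y ↔ x) = 1 − 0.443 = 0.557
¬¬¬¬(y ↔ x) = 1 − 0.557 = 0.443
¬y = 1 − 0.995 = 0.005
¬¬¬¬(y ↔ x) ↔ ¬y = 1 − |0.443 − 0.005| = 1 − 0.438 = 0.562

0.562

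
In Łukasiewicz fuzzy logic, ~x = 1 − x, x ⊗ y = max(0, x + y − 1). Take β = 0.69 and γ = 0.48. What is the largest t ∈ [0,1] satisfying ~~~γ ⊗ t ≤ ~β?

~γ = 1 − 0.48 = 0.52
~~γ = 1 − 0.52 = 0.48
~~~γ = 1 − 0.48 = 0.52
So the left factor is ~~~γ = 0.52.
~β = 1 − 0.69 = 0.31
So the right-hand bound is ~β = 0.31.
The residuum of the Łukasiewicz t-norm gives the supremum: min(1, 1 − 0.52 + 0.31).
1 − 0.52 + 0.31 = 0.79, so t = min(1, 0.79) = 0.79.
Check: 0.52 ⊗ 0.79 = max(0, 0.31) = 0.31 ≤ 0.31.

0.79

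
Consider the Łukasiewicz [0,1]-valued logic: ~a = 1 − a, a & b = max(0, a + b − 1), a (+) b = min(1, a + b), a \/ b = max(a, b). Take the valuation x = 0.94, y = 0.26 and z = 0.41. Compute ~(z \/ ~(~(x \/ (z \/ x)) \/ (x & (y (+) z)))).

z \/ x = max(0.41, 0.94) = 0.94
x \/ (z \/ x) = max(0.94, 0.94) = 0.94
~(x \/ (z \/ x)) = 1 − 0.94 = 0.06
y (+) z = min(1, 0.26 + 0.41) = min(1, 0.67) = 0.67
x & (y (+) z) = max(0, 0.94 + 0.67 − 1) = max(0, 0.61) = 0.61
~(x \/ (z \/ x)) \/ (x & (y (+) z)) = max(0.06, 0.61) = 0.61
~(~(x \/ (z \/ x)) \/ (x & (y (+) z))) = 1 − 0.61 = 0.39
z \/ ~(~(x \/ (z \/ x)) \/ (x & (y (+) z))) = max(0.41, 0.39) = 0.41
~(z \/ ~(~(x \/ (z \/ x)) \/ (x & (y (+) z)))) = 1 − 0.41 = 0.59

0.59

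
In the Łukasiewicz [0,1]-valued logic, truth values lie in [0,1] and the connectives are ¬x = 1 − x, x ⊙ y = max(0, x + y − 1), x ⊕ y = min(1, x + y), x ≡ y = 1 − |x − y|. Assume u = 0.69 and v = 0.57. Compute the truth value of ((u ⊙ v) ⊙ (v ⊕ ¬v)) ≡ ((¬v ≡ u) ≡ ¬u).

0.69

u ⊙ v = max(0, 0.69 + 0.57 − 1) = max(0, 0.26) = 0.26
¬v = 1 − 0.57 = 0.43
v ⊕ ¬v = min(1, 0.57 + 0.43) = min(1, 1.00) = 1.00
(u ⊙ v) ⊙ (v ⊕ ¬v) = max(0, 0.26 + 1.00 − 1) = max(0, 0.26) = 0.26
¬v ≡ u = 1 − |0.43 − 0.69| = 1 − 0.26 = 0.74
¬u = 1 − 0.69 = 0.31
(¬v ≡ u) ≡ ¬u = 1 − |0.74 − 0.31| = 1 − 0.43 = 0.57
((u ⊙ v) ⊙ (v ⊕ ¬v)) ≡ ((¬v ≡ u) ≡ ¬u) = 1 − |0.26 − 0.57| = 1 − 0.31 = 0.69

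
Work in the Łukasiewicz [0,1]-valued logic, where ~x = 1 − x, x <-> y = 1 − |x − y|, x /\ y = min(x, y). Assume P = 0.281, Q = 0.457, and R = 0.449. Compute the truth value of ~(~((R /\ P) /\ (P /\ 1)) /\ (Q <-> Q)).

0.281

R /\ P = min(0.449, 0.281) = 0.281
P /\ 1 = min(0.281, 1.000) = 0.281
(R /\ P) /\ (P /\ 1) = min(0.281, 0.281) = 0.281
~((R /\ P) /\ (P /\ 1)) = 1 − 0.281 = 0.719
Q <-> Q = 1 − |0.457 − 0.457| = 1 − 0.000 = 1.000
~((R /\ P) /\ (P /\ 1)) /\ (Q <-> Q) = min(0.719, 1.000) = 0.719
~(~((R /\ P) /\ (P /\ 1)) /\ (Q <-> Q)) = 1 − 0.719 = 0.281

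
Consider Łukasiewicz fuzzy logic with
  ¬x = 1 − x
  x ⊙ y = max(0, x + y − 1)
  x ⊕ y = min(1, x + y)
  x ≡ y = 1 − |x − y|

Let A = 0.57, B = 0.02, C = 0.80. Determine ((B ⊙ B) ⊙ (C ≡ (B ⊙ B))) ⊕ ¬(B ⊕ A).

B ⊙ B = max(0, 0.02 + 0.02 − 1) = max(0, -0.96) = 0.00
C ≡ (B ⊙ B) = 1 − |0.80 − 0.00| = 1 − 0.80 = 0.20
(B ⊙ B) ⊙ (C ≡ (B ⊙ B)) = max(0, 0.00 + 0.20 − 1) = max(0, -0.80) = 0.00
B ⊕ A = min(1, 0.02 + 0.57) = min(1, 0.59) = 0.59
¬(B ⊕ A) = 1 − 0.59 = 0.41
((B ⊙ B) ⊙ (C ≡ (B ⊙ B))) ⊕ ¬(B ⊕ A) = min(1, 0.00 + 0.41) = min(1, 0.41) = 0.41

0.41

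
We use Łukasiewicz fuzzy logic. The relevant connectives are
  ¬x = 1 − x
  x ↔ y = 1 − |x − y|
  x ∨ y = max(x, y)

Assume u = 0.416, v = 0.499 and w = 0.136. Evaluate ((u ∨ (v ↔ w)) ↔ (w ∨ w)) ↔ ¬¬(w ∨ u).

v ↔ w = 1 − |0.499 − 0.136| = 1 − 0.363 = 0.637
u ∨ (v ↔ w) = max(0.416, 0.637) = 0.637
w ∨ w = max(0.136, 0.136) = 0.136
(u ∨ (v ↔ w)) ↔ (w ∨ w) = 1 − |0.637 − 0.136| = 1 − 0.501 = 0.499
w ∨ u = max(0.136, 0.416) = 0.416
¬(w ∨ u) = 1 − 0.416 = 0.584
¬¬(w ∨ u) = 1 − 0.584 = 0.416
((u ∨ (v ↔ w)) ↔ (w ∨ w)) ↔ ¬¬(w ∨ u) = 1 − |0.499 − 0.416| = 1 − 0.083 = 0.917

0.917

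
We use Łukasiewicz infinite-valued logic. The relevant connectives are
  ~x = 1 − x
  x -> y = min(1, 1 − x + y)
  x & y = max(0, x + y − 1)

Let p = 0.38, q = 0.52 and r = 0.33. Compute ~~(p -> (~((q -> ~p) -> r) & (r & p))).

0.62

~p = 1 − 0.38 = 0.62
q -> ~p = min(1, 1 − 0.52 + 0.62) = min(1, 1.10) = 1.00
(q -> ~p) -> r = min(1, 1 − 1.00 + 0.33) = min(1, 0.33) = 0.33
~((q -> ~p) -> r) = 1 − 0.33 = 0.67
r & p = max(0, 0.33 + 0.38 − 1) = max(0, -0.29) = 0.00
~((q -> ~p) -> r) & (r & p) = max(0, 0.67 + 0.00 − 1) = max(0, -0.33) = 0.00
p -> (~((q -> ~p) -> r) & (r & p)) = min(1, 1 − 0.38 + 0.00) = min(1, 0.62) = 0.62
~(p -> (~((q -> ~p) -> r) & (r & p))) = 1 − 0.62 = 0.38
~~(p -> (~((q -> ~p) -> r) & (r & p))) = 1 − 0.38 = 0.62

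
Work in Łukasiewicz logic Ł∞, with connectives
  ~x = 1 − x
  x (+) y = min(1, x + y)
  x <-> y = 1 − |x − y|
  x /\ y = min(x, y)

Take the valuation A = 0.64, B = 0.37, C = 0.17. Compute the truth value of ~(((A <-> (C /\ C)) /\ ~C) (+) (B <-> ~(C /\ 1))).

C /\ C = min(0.17, 0.17) = 0.17
A <-> (C /\ C) = 1 − |0.64 − 0.17| = 1 − 0.47 = 0.53
~C = 1 − 0.17 = 0.83
(A <-> (C /\ C)) /\ ~C = min(0.53, 0.83) = 0.53
C /\ 1 = min(0.17, 1.00) = 0.17
~(C /\ 1) = 1 − 0.17 = 0.83
B <-> ~(C /\ 1) = 1 − |0.37 − 0.83| = 1 − 0.46 = 0.54
((A <-> (C /\ C)) /\ ~C) (+) (B <-> ~(C /\ 1)) = min(1, 0.53 + 0.54) = min(1, 1.07) = 1.00
~(((A <-> (C /\ C)) /\ ~C) (+) (B <-> ~(C /\ 1))) = 1 − 1.00 = 0.00

0.00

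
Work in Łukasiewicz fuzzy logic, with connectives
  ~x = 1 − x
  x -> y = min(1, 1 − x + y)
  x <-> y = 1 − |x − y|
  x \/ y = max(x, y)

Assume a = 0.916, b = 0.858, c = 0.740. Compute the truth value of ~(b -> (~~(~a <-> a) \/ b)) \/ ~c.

~a = 1 − 0.916 = 0.084
~a <-> a = 1 − |0.084 − 0.916| = 1 − 0.832 = 0.168
~(~a <-> a) = 1 − 0.168 = 0.832
~~(~a <-> a) = 1 − 0.832 = 0.168
~~(~a <-> a) \/ b = max(0.168, 0.858) = 0.858
b -> (~~(~a <-> a) \/ b) = min(1, 1 − 0.858 + 0.858) = min(1, 1.000) = 1.000
~(b -> (~~(~a <-> a) \/ b)) = 1 − 1.000 = 0.000
~c = 1 − 0.740 = 0.260
~(b -> (~~(~a <-> a) \/ b)) \/ ~c = max(0.000, 0.260) = 0.260

0.260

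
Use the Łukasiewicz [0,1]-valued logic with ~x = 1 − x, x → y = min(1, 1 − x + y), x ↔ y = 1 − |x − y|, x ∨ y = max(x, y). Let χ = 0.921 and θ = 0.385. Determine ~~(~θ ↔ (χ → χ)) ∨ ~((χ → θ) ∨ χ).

~θ = 1 − 0.385 = 0.615
χ → χ = min(1, 1 − 0.921 + 0.921) = min(1, 1.000) = 1.000
~θ ↔ (χ → χ) = 1 − |0.615 − 1.000| = 1 − 0.385 = 0.615
~(~θ ↔ (χ → χ)) = 1 − 0.615 = 0.385
~~(~θ ↔ (χ → χ)) = 1 − 0.385 = 0.615
χ → θ = min(1, 1 − 0.921 + 0.385) = min(1, 0.464) = 0.464
(χ → θ) ∨ χ = max(0.464, 0.921) = 0.921
~((χ → θ) ∨ χ) = 1 − 0.921 = 0.079
~~(~θ ↔ (χ → χ)) ∨ ~((χ → θ) ∨ χ) = max(0.615, 0.079) = 0.615

0.615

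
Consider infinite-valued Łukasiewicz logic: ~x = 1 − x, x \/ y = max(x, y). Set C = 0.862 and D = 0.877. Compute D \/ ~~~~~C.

0.877

~C = 1 − 0.862 = 0.138
~~C = 1 − 0.138 = 0.862
~~~C = 1 − 0.862 = 0.138
~~~~C = 1 − 0.138 = 0.862
~~~~~C = 1 − 0.862 = 0.138
D \/ ~~~~~C = max(0.877, 0.138) = 0.877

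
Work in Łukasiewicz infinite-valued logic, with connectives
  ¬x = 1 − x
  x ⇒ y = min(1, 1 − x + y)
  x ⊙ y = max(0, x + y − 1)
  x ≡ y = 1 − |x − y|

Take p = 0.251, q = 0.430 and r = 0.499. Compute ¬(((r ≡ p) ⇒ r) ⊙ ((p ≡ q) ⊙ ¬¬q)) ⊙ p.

r ≡ p = 1 − |0.499 − 0.251| = 1 − 0.248 = 0.752
(r ≡ p) ⇒ r = min(1, 1 − 0.752 + 0.499) = min(1, 0.747) = 0.747
p ≡ q = 1 − |0.251 − 0.430| = 1 − 0.179 = 0.821
¬q = 1 − 0.430 = 0.570
¬¬q = 1 − 0.570 = 0.430
(p ≡ q) ⊙ ¬¬q = max(0, 0.821 + 0.430 − 1) = max(0, 0.251) = 0.251
((r ≡ p) ⇒ r) ⊙ ((p ≡ q) ⊙ ¬¬q) = max(0, 0.747 + 0.251 − 1) = max(0, -0.002) = 0.000
¬(((r ≡ p) ⇒ r) ⊙ ((p ≡ q) ⊙ ¬¬q)) = 1 − 0.000 = 1.000
¬(((r ≡ p) ⇒ r) ⊙ ((p ≡ q) ⊙ ¬¬q)) ⊙ p = max(0, 1.000 + 0.251 − 1) = max(0, 0.251) = 0.251

0.251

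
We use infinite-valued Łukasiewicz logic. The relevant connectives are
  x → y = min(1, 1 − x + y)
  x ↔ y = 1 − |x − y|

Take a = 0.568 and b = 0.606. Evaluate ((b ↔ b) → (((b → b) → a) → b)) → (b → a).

0.962

b ↔ b = 1 − |0.606 − 0.606| = 1 − 0.000 = 1.000
b → b = min(1, 1 − 0.606 + 0.606) = min(1, 1.000) = 1.000
(b → b) → a = min(1, 1 − 1.000 + 0.568) = min(1, 0.568) = 0.568
((b → b) → a) → b = min(1, 1 − 0.568 + 0.606) = min(1, 1.038) = 1.000
(b ↔ b) → (((b → b) → a) → b) = min(1, 1 − 1.000 + 1.000) = min(1, 1.000) = 1.000
b → a = min(1, 1 − 0.606 + 0.568) = min(1, 0.962) = 0.962
((b ↔ b) → (((b → b) → a) → b)) → (b → a) = min(1, 1 − 1.000 + 0.962) = min(1, 0.962) = 0.962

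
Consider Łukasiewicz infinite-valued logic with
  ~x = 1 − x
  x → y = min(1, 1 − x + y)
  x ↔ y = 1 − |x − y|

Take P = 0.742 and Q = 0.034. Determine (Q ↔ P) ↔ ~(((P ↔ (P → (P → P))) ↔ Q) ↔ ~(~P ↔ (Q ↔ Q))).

Q ↔ P = 1 − |0.034 − 0.742| = 1 − 0.708 = 0.292
P → P = min(1, 1 − 0.742 + 0.742) = min(1, 1.000) = 1.000
P → (P → P) = min(1, 1 − 0.742 + 1.000) = min(1, 1.258) = 1.000
P ↔ (P → (P → P)) = 1 − |0.742 − 1.000| = 1 − 0.258 = 0.742
(P ↔ (P → (P → P))) ↔ Q = 1 − |0.742 − 0.034| = 1 − 0.708 = 0.292
~P = 1 − 0.742 = 0.258
Q ↔ Q = 1 − |0.034 − 0.034| = 1 − 0.000 = 1.000
~P ↔ (Q ↔ Q) = 1 − |0.258 − 1.000| = 1 − 0.742 = 0.258
~(~P ↔ (Q ↔ Q)) = 1 − 0.258 = 0.742
((P ↔ (P → (P → P))) ↔ Q) ↔ ~(~P ↔ (Q ↔ Q)) = 1 − |0.292 − 0.742| = 1 − 0.450 = 0.550
~(((P ↔ (P → (P → P))) ↔ Q) ↔ ~(~P ↔ (Q ↔ Q))) = 1 − 0.550 = 0.450
(Q ↔ P) ↔ ~(((P ↔ (P → (P → P))) ↔ Q) ↔ ~(~P ↔ (Q ↔ Q))) = 1 − |0.292 − 0.450| = 1 − 0.158 = 0.842

0.842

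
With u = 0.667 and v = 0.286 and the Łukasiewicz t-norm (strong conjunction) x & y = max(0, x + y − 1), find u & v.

0.000

u & v = max(0, 0.667 + 0.286 − 1) = max(0, -0.047) = 0.000
For comparison, the Gödel (minimum) t-norm min(x, y) would give 0.286.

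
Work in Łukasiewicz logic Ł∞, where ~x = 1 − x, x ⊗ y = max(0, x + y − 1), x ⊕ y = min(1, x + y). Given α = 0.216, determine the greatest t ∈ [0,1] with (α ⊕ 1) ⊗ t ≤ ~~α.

α ⊕ 1 = min(1, 0.216 + 1.000) = min(1, 1.216) = 1.000
So the left factor is α ⊕ 1 = 1.000.
~α = 1 − 0.216 = 0.784
~~α = 1 − 0.784 = 0.216
So the right-hand bound is ~~α = 0.216.
The residuum of the Łukasiewicz t-norm gives the supremum: min(1, 1 − 1.000 + 0.216).
1 − 1.000 + 0.216 = 0.216, so t = min(1, 0.216) = 0.216.
Check: 1.000 ⊗ 0.216 = max(0, 0.216) = 0.216 ≤ 0.216.

0.216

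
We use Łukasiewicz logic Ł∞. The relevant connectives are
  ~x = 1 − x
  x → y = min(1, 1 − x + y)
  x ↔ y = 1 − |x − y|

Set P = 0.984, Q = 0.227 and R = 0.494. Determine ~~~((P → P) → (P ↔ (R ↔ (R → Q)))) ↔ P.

P → P = min(1, 1 − 0.984 + 0.984) = min(1, 1.000) = 1.000
R → Q = min(1, 1 − 0.494 + 0.227) = min(1, 0.733) = 0.733
R ↔ (R → Q) = 1 − |0.494 − 0.733| = 1 − 0.239 = 0.761
P ↔ (R ↔ (R → Q)) = 1 − |0.984 − 0.761| = 1 − 0.223 = 0.777
(P → P) → (P ↔ (R ↔ (R → Q))) = min(1, 1 − 1.000 + 0.777) = min(1, 0.777) = 0.777
~((P → P) → (P ↔ (R ↔ (R → Q)))) = 1 − 0.777 = 0.223
~~((P → P) → (P ↔ (R ↔ (R → Q)))) = 1 − 0.223 = 0.777
~~~((P → P) → (P ↔ (R ↔ (R → Q)))) = 1 − 0.777 = 0.223
~~~((P → P) → (P ↔ (R ↔ (R → Q)))) ↔ P = 1 − |0.223 − 0.984| = 1 − 0.761 = 0.239

0.239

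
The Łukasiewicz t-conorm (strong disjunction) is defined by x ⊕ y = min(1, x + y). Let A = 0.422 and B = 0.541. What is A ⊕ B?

A ⊕ B = min(1, 0.422 + 0.541) = min(1, 0.963) = 0.963
For comparison, the Gödel t-conorm max(x, y) would give 0.541.

0.963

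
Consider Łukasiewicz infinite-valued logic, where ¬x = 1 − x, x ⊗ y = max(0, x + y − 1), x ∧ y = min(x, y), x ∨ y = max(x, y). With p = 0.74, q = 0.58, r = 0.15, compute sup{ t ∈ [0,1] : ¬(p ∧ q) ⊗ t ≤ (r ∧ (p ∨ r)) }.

p ∧ q = min(0.74, 0.58) = 0.58
¬(p ∧ q) = 1 − 0.58 = 0.42
So the left factor is ¬(p ∧ q) = 0.42.
p ∨ r = max(0.74, 0.15) = 0.74
r ∧ (p ∨ r) = min(0.15, 0.74) = 0.15
So the right-hand bound is r ∧ (p ∨ r) = 0.15.
The residuum of the Łukasiewicz t-norm gives the supremum: min(1, 1 − 0.42 + 0.15).
1 − 0.42 + 0.15 = 0.73, so t = min(1, 0.73) = 0.73.
Check: 0.42 ⊗ 0.73 = max(0, 0.15) = 0.15 ≤ 0.15.

0.73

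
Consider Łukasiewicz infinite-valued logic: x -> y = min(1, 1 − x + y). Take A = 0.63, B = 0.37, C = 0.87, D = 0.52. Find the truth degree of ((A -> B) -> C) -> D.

0.52

A -> B = min(1, 1 − 0.63 + 0.37) = min(1, 0.74) = 0.74
(A -> B) -> C = min(1, 1 − 0.74 + 0.87) = min(1, 1.13) = 1.00
((A -> B) -> C) -> D = min(1, 1 − 1.00 + 0.52) = min(1, 0.52) = 0.52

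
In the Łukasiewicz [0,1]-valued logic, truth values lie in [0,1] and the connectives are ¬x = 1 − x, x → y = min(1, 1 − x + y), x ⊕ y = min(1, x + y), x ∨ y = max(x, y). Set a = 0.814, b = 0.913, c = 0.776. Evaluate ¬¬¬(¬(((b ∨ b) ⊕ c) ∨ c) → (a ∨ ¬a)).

b ∨ b = max(0.913, 0.913) = 0.913
(b ∨ b) ⊕ c = min(1, 0.913 + 0.776) = min(1, 1.689) = 1.000
((b ∨ b) ⊕ c) ∨ c = max(1.000, 0.776) = 1.000
¬(((b ∨ b) ⊕ c) ∨ c) = 1 − 1.000 = 0.000
¬a = 1 − 0.814 = 0.186
a ∨ ¬a = max(0.814, 0.186) = 0.814
¬(((b ∨ b) ⊕ c) ∨ c) → (a ∨ ¬a) = min(1, 1 − 0.000 + 0.814) = min(1, 1.814) = 1.000
¬(¬(((b ∨ b) ⊕ c) ∨ c) → (a ∨ ¬a)) = 1 − 1.000 = 0.000
¬¬(¬(((b ∨ b) ⊕ c) ∨ c) → (a ∨ ¬a)) = 1 − 0.000 = 1.000
¬¬¬(¬(((b ∨ b) ⊕ c) ∨ c) → (a ∨ ¬a)) = 1 − 1.000 = 0.000

0.000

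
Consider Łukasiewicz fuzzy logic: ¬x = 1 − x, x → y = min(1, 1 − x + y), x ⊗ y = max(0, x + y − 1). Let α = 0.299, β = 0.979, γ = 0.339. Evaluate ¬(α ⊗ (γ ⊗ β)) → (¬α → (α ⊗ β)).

0.577

γ ⊗ β = max(0, 0.339 + 0.979 − 1) = max(0, 0.318) = 0.318
α ⊗ (γ ⊗ β) = max(0, 0.299 + 0.318 − 1) = max(0, -0.383) = 0.000
¬(α ⊗ (γ ⊗ β)) = 1 − 0.000 = 1.000
¬α = 1 − 0.299 = 0.701
α ⊗ β = max(0, 0.299 + 0.979 − 1) = max(0, 0.278) = 0.278
¬α → (α ⊗ β) = min(1, 1 − 0.701 + 0.278) = min(1, 0.577) = 0.577
¬(α ⊗ (γ ⊗ β)) → (¬α → (α ⊗ β)) = min(1, 1 − 1.000 + 0.577) = min(1, 0.577) = 0.577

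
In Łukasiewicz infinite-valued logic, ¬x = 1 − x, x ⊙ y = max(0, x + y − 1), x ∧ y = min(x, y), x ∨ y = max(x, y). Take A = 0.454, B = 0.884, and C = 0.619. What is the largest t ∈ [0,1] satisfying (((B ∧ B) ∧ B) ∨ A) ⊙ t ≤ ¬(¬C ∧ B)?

0.735

B ∧ B = min(0.884, 0.884) = 0.884
(B ∧ B) ∧ B = min(0.884, 0.884) = 0.884
((B ∧ B) ∧ B) ∨ A = max(0.884, 0.454) = 0.884
So the left factor is ((B ∧ B) ∧ B) ∨ A = 0.884.
¬C = 1 − 0.619 = 0.381
¬C ∧ B = min(0.381, 0.884) = 0.381
¬(¬C ∧ B) = 1 − 0.381 = 0.619
So the right-hand bound is ¬(¬C ∧ B) = 0.619.
The residuum of the Łukasiewicz t-norm gives the supremum: min(1, 1 − 0.884 + 0.619).
1 − 0.884 + 0.619 = 0.735, so t = min(1, 0.735) = 0.735.
Check: 0.884 ⊙ 0.735 = max(0, 0.619) = 0.619 ≤ 0.619.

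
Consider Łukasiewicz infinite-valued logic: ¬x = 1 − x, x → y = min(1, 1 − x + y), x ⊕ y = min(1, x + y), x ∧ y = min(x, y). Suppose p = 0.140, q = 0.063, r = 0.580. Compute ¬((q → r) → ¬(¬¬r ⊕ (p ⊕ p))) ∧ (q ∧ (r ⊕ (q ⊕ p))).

0.063

q → r = min(1, 1 − 0.063 + 0.580) = min(1, 1.517) = 1.000
¬r = 1 − 0.580 = 0.420
¬¬r = 1 − 0.420 = 0.580
p ⊕ p = min(1, 0.140 + 0.140) = min(1, 0.280) = 0.280
¬¬r ⊕ (p ⊕ p) = min(1, 0.580 + 0.280) = min(1, 0.860) = 0.860
¬(¬¬r ⊕ (p ⊕ p)) = 1 − 0.860 = 0.140
(q → r) → ¬(¬¬r ⊕ (p ⊕ p)) = min(1, 1 − 1.000 + 0.140) = min(1, 0.140) = 0.140
¬((q → r) → ¬(¬¬r ⊕ (p ⊕ p))) = 1 − 0.140 = 0.860
q ⊕ p = min(1, 0.063 + 0.140) = min(1, 0.203) = 0.203
r ⊕ (q ⊕ p) = min(1, 0.580 + 0.203) = min(1, 0.783) = 0.783
q ∧ (r ⊕ (q ⊕ p)) = min(0.063, 0.783) = 0.063
¬((q → r) → ¬(¬¬r ⊕ (p ⊕ p))) ∧ (q ∧ (r ⊕ (q ⊕ p))) = min(0.860, 0.063) = 0.063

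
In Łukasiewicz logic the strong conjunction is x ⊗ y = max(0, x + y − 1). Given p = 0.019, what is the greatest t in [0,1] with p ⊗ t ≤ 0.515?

1.000

The residuum of the Łukasiewicz t-norm gives the supremum: min(1, 1 − 0.019 + 0.515).
1 − 0.019 + 0.515 = 1.496, so t = min(1, 1.496) = 1.000.
Check: 0.019 ⊗ 1.000 = max(0, 0.019) = 0.019 ≤ 0.515.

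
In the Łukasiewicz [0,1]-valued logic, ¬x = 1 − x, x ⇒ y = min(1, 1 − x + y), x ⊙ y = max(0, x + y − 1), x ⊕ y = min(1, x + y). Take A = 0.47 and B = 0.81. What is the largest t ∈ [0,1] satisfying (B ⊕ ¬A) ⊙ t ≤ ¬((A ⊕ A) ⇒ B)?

0.13

¬A = 1 − 0.47 = 0.53
B ⊕ ¬A = min(1, 0.81 + 0.53) = min(1, 1.34) = 1.00
So the left factor is B ⊕ ¬A = 1.00.
A ⊕ A = min(1, 0.47 + 0.47) = min(1, 0.94) = 0.94
(A ⊕ A) ⇒ B = min(1, 1 − 0.94 + 0.81) = min(1, 0.87) = 0.87
¬((A ⊕ A) ⇒ B) = 1 − 0.87 = 0.13
So the right-hand bound is ¬((A ⊕ A) ⇒ B) = 0.13.
The residuum of the Łukasiewicz t-norm gives the supremum: min(1, 1 − 1.00 + 0.13).
1 − 1.00 + 0.13 = 0.13, so t = min(1, 0.13) = 0.13.
Check: 1.00 ⊙ 0.13 = max(0, 0.13) = 0.13 ≤ 0.13.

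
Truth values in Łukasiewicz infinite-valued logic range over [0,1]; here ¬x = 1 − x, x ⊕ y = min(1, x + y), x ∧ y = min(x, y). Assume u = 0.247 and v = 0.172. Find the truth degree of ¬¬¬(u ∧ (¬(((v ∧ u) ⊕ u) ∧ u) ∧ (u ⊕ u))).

0.753

v ∧ u = min(0.172, 0.247) = 0.172
(v ∧ u) ⊕ u = min(1, 0.172 + 0.247) = min(1, 0.419) = 0.419
((v ∧ u) ⊕ u) ∧ u = min(0.419, 0.247) = 0.247
¬(((v ∧ u) ⊕ u) ∧ u) = 1 − 0.247 = 0.753
u ⊕ u = min(1, 0.247 + 0.247) = min(1, 0.494) = 0.494
¬(((v ∧ u) ⊕ u) ∧ u) ∧ (u ⊕ u) = min(0.753, 0.494) = 0.494
u ∧ (¬(((v ∧ u) ⊕ u) ∧ u) ∧ (u ⊕ u)) = min(0.247, 0.494) = 0.247
¬(u ∧ (¬(((v ∧ u) ⊕ u) ∧ u) ∧ (u ⊕ u))) = 1 − 0.247 = 0.753
¬¬(u ∧ (¬(((v ∧ u) ⊕ u) ∧ u) ∧ (u ⊕ u))) = 1 − 0.753 = 0.247
¬¬¬(u ∧ (¬(((v ∧ u) ⊕ u) ∧ u) ∧ (u ⊕ u))) = 1 − 0.247 = 0.753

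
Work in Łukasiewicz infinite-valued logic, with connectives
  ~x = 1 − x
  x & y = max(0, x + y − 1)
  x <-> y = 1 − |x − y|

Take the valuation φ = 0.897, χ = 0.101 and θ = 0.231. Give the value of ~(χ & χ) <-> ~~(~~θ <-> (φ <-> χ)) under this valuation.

χ & χ = max(0, 0.101 + 0.101 − 1) = max(0, -0.798) = 0.000
~(χ & χ) = 1 − 0.000 = 1.000
~θ = 1 − 0.231 = 0.769
~~θ = 1 − 0.769 = 0.231
φ <-> χ = 1 − |0.897 − 0.101| = 1 − 0.796 = 0.204
~~θ <-> (φ <-> χ) = 1 − |0.231 − 0.204| = 1 − 0.027 = 0.973
~(~~θ <-> (φ <-> χ)) = 1 − 0.973 = 0.027
~~(~~θ <-> (φ <-> χ)) = 1 − 0.027 = 0.973
~(χ & χ) <-> ~~(~~θ <-> (φ <-> χ)) = 1 − |1.000 − 0.973| = 1 − 0.027 = 0.973

0.973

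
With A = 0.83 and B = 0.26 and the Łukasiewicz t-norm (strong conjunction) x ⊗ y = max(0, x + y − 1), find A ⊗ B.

A ⊗ B = max(0, 0.83 + 0.26 − 1) = max(0, 0.09) = 0.09
For comparison, the Gödel (minimum) t-norm min(x, y) would give 0.26.

0.09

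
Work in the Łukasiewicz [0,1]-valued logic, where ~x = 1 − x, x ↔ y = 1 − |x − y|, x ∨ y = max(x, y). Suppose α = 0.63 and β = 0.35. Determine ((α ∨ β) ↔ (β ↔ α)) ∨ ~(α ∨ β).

α ∨ β = max(0.63, 0.35) = 0.63
β ↔ α = 1 − |0.35 − 0.63| = 1 − 0.28 = 0.72
(α ∨ β) ↔ (β ↔ α) = 1 − |0.63 − 0.72| = 1 − 0.09 = 0.91
~(α ∨ β) = 1 − 0.63 = 0.37
((α ∨ β) ↔ (β ↔ α)) ∨ ~(α ∨ β) = max(0.91, 0.37) = 0.91

0.91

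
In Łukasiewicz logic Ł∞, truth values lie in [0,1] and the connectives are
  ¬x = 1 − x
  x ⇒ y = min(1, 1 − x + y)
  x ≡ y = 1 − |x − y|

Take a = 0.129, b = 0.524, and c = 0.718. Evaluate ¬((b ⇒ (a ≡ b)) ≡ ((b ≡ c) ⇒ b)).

0.282

a ≡ b = 1 − |0.129 − 0.524| = 1 − 0.395 = 0.605
b ⇒ (a ≡ b) = min(1, 1 − 0.524 + 0.605) = min(1, 1.081) = 1.000
b ≡ c = 1 − |0.524 − 0.718| = 1 − 0.194 = 0.806
(b ≡ c) ⇒ b = min(1, 1 − 0.806 + 0.524) = min(1, 0.718) = 0.718
(b ⇒ (a ≡ b)) ≡ ((b ≡ c) ⇒ b) = 1 − |1.000 − 0.718| = 1 − 0.282 = 0.718
¬((b ⇒ (a ≡ b)) ≡ ((b ≡ c) ⇒ b)) = 1 − 0.718 = 0.282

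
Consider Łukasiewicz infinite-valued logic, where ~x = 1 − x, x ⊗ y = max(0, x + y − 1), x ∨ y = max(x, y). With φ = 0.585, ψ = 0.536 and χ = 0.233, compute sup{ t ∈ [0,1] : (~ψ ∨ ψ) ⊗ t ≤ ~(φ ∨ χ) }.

0.879

~ψ = 1 − 0.536 = 0.464
~ψ ∨ ψ = max(0.464, 0.536) = 0.536
So the left factor is ~ψ ∨ ψ = 0.536.
φ ∨ χ = max(0.585, 0.233) = 0.585
~(φ ∨ χ) = 1 − 0.585 = 0.415
So the right-hand bound is ~(φ ∨ χ) = 0.415.
The residuum of the Łukasiewicz t-norm gives the supremum: min(1, 1 − 0.536 + 0.415).
1 − 0.536 + 0.415 = 0.879, so t = min(1, 0.879) = 0.879.
Check: 0.536 ⊗ 0.879 = max(0, 0.415) = 0.415 ≤ 0.415.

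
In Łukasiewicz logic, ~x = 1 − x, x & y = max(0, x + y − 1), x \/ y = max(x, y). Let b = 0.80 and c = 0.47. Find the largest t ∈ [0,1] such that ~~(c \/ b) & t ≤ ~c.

0.73

c \/ b = max(0.47, 0.80) = 0.80
~(c \/ b) = 1 − 0.80 = 0.20
~~(c \/ b) = 1 − 0.20 = 0.80
So the left factor is ~~(c \/ b) = 0.80.
~c = 1 − 0.47 = 0.53
So the right-hand bound is ~c = 0.53.
The residuum of the Łukasiewicz t-norm gives the supremum: min(1, 1 − 0.80 + 0.53).
1 − 0.80 + 0.53 = 0.73, so t = min(1, 0.73) = 0.73.
Check: 0.80 & 0.73 = max(0, 0.53) = 0.53 ≤ 0.53.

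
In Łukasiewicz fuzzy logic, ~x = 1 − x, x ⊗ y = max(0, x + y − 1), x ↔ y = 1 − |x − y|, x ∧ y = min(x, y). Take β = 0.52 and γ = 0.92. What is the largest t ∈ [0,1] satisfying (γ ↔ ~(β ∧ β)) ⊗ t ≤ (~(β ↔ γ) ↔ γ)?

β ∧ β = min(0.52, 0.52) = 0.52
~(β ∧ β) = 1 − 0.52 = 0.48
γ ↔ ~(β ∧ β) = 1 − |0.92 − 0.48| = 1 − 0.44 = 0.56
So the left factor is γ ↔ ~(β ∧ β) = 0.56.
β ↔ γ = 1 − |0.52 − 0.92| = 1 − 0.40 = 0.60
~(β ↔ γ) = 1 − 0.60 = 0.40
~(β ↔ γ) ↔ γ = 1 − |0.40 − 0.92| = 1 − 0.52 = 0.48
So the right-hand bound is ~(β ↔ γ) ↔ γ = 0.48.
The residuum of the Łukasiewicz t-norm gives the supremum: min(1, 1 − 0.56 + 0.48).
1 − 0.56 + 0.48 = 0.92, so t = min(1, 0.92) = 0.92.
Check: 0.56 ⊗ 0.92 = max(0, 0.48) = 0.48 ≤ 0.48.

0.92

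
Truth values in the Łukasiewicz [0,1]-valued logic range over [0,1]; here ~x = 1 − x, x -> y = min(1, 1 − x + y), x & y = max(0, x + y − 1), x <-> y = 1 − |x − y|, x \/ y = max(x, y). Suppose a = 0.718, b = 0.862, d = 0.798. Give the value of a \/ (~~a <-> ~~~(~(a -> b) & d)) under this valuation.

0.718

~a = 1 − 0.718 = 0.282
~~a = 1 − 0.282 = 0.718
a -> b = min(1, 1 − 0.718 + 0.862) = min(1, 1.144) = 1.000
~(a -> b) = 1 − 1.000 = 0.000
~(a -> b) & d = max(0, 0.000 + 0.798 − 1) = max(0, -0.202) = 0.000
~(~(a -> b) & d) = 1 − 0.000 = 1.000
~~(~(a -> b) & d) = 1 − 1.000 = 0.000
~~~(~(a -> b) & d) = 1 − 0.000 = 1.000
~~a <-> ~~~(~(a -> b) & d) = 1 − |0.718 − 1.000| = 1 − 0.282 = 0.718
a \/ (~~a <-> ~~~(~(a -> b) & d)) = max(0.718, 0.718) = 0.718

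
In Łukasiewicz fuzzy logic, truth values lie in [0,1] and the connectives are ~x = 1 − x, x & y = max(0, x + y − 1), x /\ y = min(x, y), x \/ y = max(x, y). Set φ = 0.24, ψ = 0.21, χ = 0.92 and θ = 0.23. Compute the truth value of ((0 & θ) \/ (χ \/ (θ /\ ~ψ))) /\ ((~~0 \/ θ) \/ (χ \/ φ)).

0.92

0 & θ = max(0, 0.00 + 0.23 − 1) = max(0, -0.77) = 0.00
~ψ = 1 − 0.21 = 0.79
θ /\ ~ψ = min(0.23, 0.79) = 0.23
χ \/ (θ /\ ~ψ) = max(0.92, 0.23) = 0.92
(0 & θ) \/ (χ \/ (θ /\ ~ψ)) = max(0.00, 0.92) = 0.92
~0 = 1 − 0.00 = 1.00
~~0 = 1 − 1.00 = 0.00
~~0 \/ θ = max(0.00, 0.23) = 0.23
χ \/ φ = max(0.92, 0.24) = 0.92
(~~0 \/ θ) \/ (χ \/ φ) = max(0.23, 0.92) = 0.92
((0 & θ) \/ (χ \/ (θ /\ ~ψ))) /\ ((~~0 \/ θ) \/ (χ \/ φ)) = min(0.92, 0.92) = 0.92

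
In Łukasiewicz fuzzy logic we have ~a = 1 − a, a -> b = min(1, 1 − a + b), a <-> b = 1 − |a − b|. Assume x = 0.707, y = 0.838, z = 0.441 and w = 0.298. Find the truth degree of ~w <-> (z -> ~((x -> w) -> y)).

~w = 1 − 0.298 = 0.702
x -> w = min(1, 1 − 0.707 + 0.298) = min(1, 0.591) = 0.591
(x -> w) -> y = min(1, 1 − 0.591 + 0.838) = min(1, 1.247) = 1.000
~((x -> w) -> y) = 1 − 1.000 = 0.000
z -> ~((x -> w) -> y) = min(1, 1 − 0.441 + 0.000) = min(1, 0.559) = 0.559
~w <-> (z -> ~((x -> w) -> y)) = 1 − |0.702 − 0.559| = 1 − 0.143 = 0.857

0.857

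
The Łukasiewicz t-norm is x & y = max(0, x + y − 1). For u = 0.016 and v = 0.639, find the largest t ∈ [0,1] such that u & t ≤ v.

The residuum of the Łukasiewicz t-norm gives the supremum: min(1, 1 − 0.016 + 0.639).
1 − 0.016 + 0.639 = 1.623, so t = min(1, 1.623) = 1.000.
Check: 0.016 & 1.000 = max(0, 0.016) = 0.016 ≤ 0.639.

1.000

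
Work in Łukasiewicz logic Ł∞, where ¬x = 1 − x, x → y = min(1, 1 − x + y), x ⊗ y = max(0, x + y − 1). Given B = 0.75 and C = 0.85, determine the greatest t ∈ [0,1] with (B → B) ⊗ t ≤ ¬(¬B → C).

0.00

B → B = min(1, 1 − 0.75 + 0.75) = min(1, 1.00) = 1.00
So the left factor is B → B = 1.00.
¬B = 1 − 0.75 = 0.25
¬B → C = min(1, 1 − 0.25 + 0.85) = min(1, 1.60) = 1.00
¬(¬B → C) = 1 − 1.00 = 0.00
So the right-hand bound is ¬(¬B → C) = 0.00.
The residuum of the Łukasiewicz t-norm gives the supremum: min(1, 1 − 1.00 + 0.00).
1 − 1.00 + 0.00 = 0.00, so t = min(1, 0.00) = 0.00.
Check: 1.00 ⊗ 0.00 = max(0, 0.00) = 0.00 ≤ 0.00.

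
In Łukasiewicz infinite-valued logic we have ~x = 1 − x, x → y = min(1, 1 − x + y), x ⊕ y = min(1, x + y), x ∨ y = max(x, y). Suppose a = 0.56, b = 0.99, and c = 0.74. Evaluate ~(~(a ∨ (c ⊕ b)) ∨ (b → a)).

c ⊕ b = min(1, 0.74 + 0.99) = min(1, 1.73) = 1.00
a ∨ (c ⊕ b) = max(0.56, 1.00) = 1.00
~(a ∨ (c ⊕ b)) = 1 − 1.00 = 0.00
b → a = min(1, 1 − 0.99 + 0.56) = min(1, 0.57) = 0.57
~(a ∨ (c ⊕ b)) ∨ (b → a) = max(0.00, 0.57) = 0.57
~(~(a ∨ (c ⊕ b)) ∨ (b → a)) = 1 − 0.57 = 0.43

0.43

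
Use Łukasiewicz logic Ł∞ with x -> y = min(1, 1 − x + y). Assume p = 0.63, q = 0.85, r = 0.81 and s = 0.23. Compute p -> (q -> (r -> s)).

0.94

r -> s = min(1, 1 − 0.81 + 0.23) = min(1, 0.42) = 0.42
q -> (r -> s) = min(1, 1 − 0.85 + 0.42) = min(1, 0.57) = 0.57
p -> (q -> (r -> s)) = min(1, 1 − 0.63 + 0.57) = min(1, 0.94) = 0.94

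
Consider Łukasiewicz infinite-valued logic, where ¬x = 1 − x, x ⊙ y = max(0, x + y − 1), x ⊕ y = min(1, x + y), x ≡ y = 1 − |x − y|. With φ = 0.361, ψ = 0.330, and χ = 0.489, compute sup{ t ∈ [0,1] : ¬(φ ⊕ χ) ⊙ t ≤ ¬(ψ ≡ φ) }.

φ ⊕ χ = min(1, 0.361 + 0.489) = min(1, 0.850) = 0.850
¬(φ ⊕ χ) = 1 − 0.850 = 0.150
So the left factor is ¬(φ ⊕ χ) = 0.150.
ψ ≡ φ = 1 − |0.330 − 0.361| = 1 − 0.031 = 0.969
¬(ψ ≡ φ) = 1 − 0.969 = 0.031
So the right-hand bound is ¬(ψ ≡ φ) = 0.031.
The residuum of the Łukasiewicz t-norm gives the supremum: min(1, 1 − 0.150 + 0.031).
1 − 0.150 + 0.031 = 0.881, so t = min(1, 0.881) = 0.881.
Check: 0.150 ⊙ 0.881 = max(0, 0.031) = 0.031 ≤ 0.031.

0.881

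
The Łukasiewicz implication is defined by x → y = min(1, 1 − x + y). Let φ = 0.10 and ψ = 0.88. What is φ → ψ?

1.00

φ → ψ = min(1, 1 − 0.10 + 0.88) = min(1, 1.78) = 1.00
For comparison, the Gödel implication (1 if x ≤ y else y) would give 1.00.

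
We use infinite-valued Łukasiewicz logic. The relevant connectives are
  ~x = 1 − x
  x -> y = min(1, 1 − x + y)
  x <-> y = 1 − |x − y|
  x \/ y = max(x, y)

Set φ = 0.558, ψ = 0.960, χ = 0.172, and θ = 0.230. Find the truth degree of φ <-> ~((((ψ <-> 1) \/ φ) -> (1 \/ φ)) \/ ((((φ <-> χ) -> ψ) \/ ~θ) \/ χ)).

ψ <-> 1 = 1 − |0.960 − 1.000| = 1 − 0.040 = 0.960
(ψ <-> 1) \/ φ = max(0.960, 0.558) = 0.960
1 \/ φ = max(1.000, 0.558) = 1.000
((ψ <-> 1) \/ φ) -> (1 \/ φ) = min(1, 1 − 0.960 + 1.000) = min(1, 1.040) = 1.000
φ <-> χ = 1 − |0.558 − 0.172| = 1 − 0.386 = 0.614
(φ <-> χ) -> ψ = min(1, 1 − 0.614 + 0.960) = min(1, 1.346) = 1.000
~θ = 1 − 0.230 = 0.770
((φ <-> χ) -> ψ) \/ ~θ = max(1.000, 0.770) = 1.000
(((φ <-> χ) -> ψ) \/ ~θ) \/ χ = max(1.000, 0.172) = 1.000
(((ψ <-> 1) \/ φ) -> (1 \/ φ)) \/ ((((φ <-> χ) -> ψ) \/ ~θ) \/ χ) = max(1.000, 1.000) = 1.000
~((((ψ <-> 1) \/ φ) -> (1 \/ φ)) \/ ((((φ <-> χ) -> ψ) \/ ~θ) \/ χ)) = 1 − 1.000 = 0.000
φ <-> ~((((ψ <-> 1) \/ φ) -> (1 \/ φ)) \/ ((((φ <-> χ) -> ψ) \/ ~θ) \/ χ)) = 1 − |0.558 − 0.000| = 1 − 0.558 = 0.442

0.442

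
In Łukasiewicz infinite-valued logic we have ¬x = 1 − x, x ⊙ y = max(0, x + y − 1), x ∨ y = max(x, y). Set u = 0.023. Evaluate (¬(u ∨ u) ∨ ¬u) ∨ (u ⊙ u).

u ∨ u = max(0.023, 0.023) = 0.023
¬(u ∨ u) = 1 − 0.023 = 0.977
¬u = 1 − 0.023 = 0.977
¬(u ∨ u) ∨ ¬u = max(0.977, 0.977) = 0.977
u ⊙ u = max(0, 0.023 + 0.023 − 1) = max(0, -0.954) = 0.000
(¬(u ∨ u) ∨ ¬u) ∨ (u ⊙ u) = max(0.977, 0.000) = 0.977

0.977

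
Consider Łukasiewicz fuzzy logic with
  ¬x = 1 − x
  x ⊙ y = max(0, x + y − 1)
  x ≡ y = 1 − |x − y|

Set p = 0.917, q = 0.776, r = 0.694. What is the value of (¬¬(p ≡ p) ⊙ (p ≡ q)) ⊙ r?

0.553

p ≡ p = 1 − |0.917 − 0.917| = 1 − 0.000 = 1.000
¬(p ≡ p) = 1 − 1.000 = 0.000
¬¬(p ≡ p) = 1 − 0.000 = 1.000
p ≡ q = 1 − |0.917 − 0.776| = 1 − 0.141 = 0.859
¬¬(p ≡ p) ⊙ (p ≡ q) = max(0, 1.000 + 0.859 − 1) = max(0, 0.859) = 0.859
(¬¬(p ≡ p) ⊙ (p ≡ q)) ⊙ r = max(0, 0.859 + 0.694 − 1) = max(0, 0.553) = 0.553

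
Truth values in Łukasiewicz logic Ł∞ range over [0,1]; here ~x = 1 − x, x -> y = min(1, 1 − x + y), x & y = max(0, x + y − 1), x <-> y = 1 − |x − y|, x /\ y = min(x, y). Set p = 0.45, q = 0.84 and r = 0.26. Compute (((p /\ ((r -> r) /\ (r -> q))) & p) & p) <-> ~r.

0.26

r -> r = min(1, 1 − 0.26 + 0.26) = min(1, 1.00) = 1.00
r -> q = min(1, 1 − 0.26 + 0.84) = min(1, 1.58) = 1.00
(r -> r) /\ (r -> q) = min(1.00, 1.00) = 1.00
p /\ ((r -> r) /\ (r -> q)) = min(0.45, 1.00) = 0.45
(p /\ ((r -> r) /\ (r -> q))) & p = max(0, 0.45 + 0.45 − 1) = max(0, -0.10) = 0.00
((p /\ ((r -> r) /\ (r -> q))) & p) & p = max(0, 0.00 + 0.45 − 1) = max(0, -0.55) = 0.00
~r = 1 − 0.26 = 0.74
(((p /\ ((r -> r) /\ (r -> q))) & p) & p) <-> ~r = 1 − |0.00 − 0.74| = 1 − 0.74 = 0.26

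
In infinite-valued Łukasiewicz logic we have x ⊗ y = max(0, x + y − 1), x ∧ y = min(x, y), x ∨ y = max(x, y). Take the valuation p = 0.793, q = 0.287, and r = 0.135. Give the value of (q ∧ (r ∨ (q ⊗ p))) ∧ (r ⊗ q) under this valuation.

0.000

q ⊗ p = max(0, 0.287 + 0.793 − 1) = max(0, 0.080) = 0.080
r ∨ (q ⊗ p) = max(0.135, 0.080) = 0.135
q ∧ (r ∨ (q ⊗ p)) = min(0.287, 0.135) = 0.135
r ⊗ q = max(0, 0.135 + 0.287 − 1) = max(0, -0.578) = 0.000
(q ∧ (r ∨ (q ⊗ p))) ∧ (r ⊗ q) = min(0.135, 0.000) = 0.000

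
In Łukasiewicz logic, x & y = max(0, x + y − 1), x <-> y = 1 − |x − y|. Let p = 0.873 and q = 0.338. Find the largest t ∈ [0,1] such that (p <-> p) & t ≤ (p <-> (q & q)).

p <-> p = 1 − |0.873 − 0.873| = 1 − 0.000 = 1.000
So the left factor is p <-> p = 1.000.
q & q = max(0, 0.338 + 0.338 − 1) = max(0, -0.324) = 0.000
p <-> (q & q) = 1 − |0.873 − 0.000| = 1 − 0.873 = 0.127
So the right-hand bound is p <-> (q & q) = 0.127.
The residuum of the Łukasiewicz t-norm gives the supremum: min(1, 1 − 1.000 + 0.127).
1 − 1.000 + 0.127 = 0.127, so t = min(1, 0.127) = 0.127.
Check: 1.000 & 0.127 = max(0, 0.127) = 0.127 ≤ 0.127.

0.127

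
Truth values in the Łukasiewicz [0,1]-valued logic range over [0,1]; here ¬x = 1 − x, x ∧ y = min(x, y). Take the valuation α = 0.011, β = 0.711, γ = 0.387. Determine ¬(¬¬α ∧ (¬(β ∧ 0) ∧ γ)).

¬α = 1 − 0.011 = 0.989
¬¬α = 1 − 0.989 = 0.011
β ∧ 0 = min(0.711, 0.000) = 0.000
¬(β ∧ 0) = 1 − 0.000 = 1.000
¬(β ∧ 0) ∧ γ = min(1.000, 0.387) = 0.387
¬¬α ∧ (¬(β ∧ 0) ∧ γ) = min(0.011, 0.387) = 0.011
¬(¬¬α ∧ (¬(β ∧ 0) ∧ γ)) = 1 − 0.011 = 0.989

0.989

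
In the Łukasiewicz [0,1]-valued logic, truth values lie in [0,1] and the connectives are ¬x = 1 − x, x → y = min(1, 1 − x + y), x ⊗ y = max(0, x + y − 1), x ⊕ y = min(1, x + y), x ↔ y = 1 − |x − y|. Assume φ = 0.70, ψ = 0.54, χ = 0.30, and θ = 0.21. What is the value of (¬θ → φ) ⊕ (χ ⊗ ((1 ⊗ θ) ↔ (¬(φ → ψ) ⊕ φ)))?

0.91

¬θ = 1 − 0.21 = 0.79
¬θ → φ = min(1, 1 − 0.79 + 0.70) = min(1, 0.91) = 0.91
1 ⊗ θ = max(0, 1.00 + 0.21 − 1) = max(0, 0.21) = 0.21
φ → ψ = min(1, 1 − 0.70 + 0.54) = min(1, 0.84) = 0.84
¬(φ → ψ) = 1 − 0.84 = 0.16
¬(φ → ψ) ⊕ φ = min(1, 0.16 + 0.70) = min(1, 0.86) = 0.86
(1 ⊗ θ) ↔ (¬(φ → ψ) ⊕ φ) = 1 − |0.21 − 0.86| = 1 − 0.65 = 0.35
χ ⊗ ((1 ⊗ θ) ↔ (¬(φ → ψ) ⊕ φ)) = max(0, 0.30 + 0.35 − 1) = max(0, -0.35) = 0.00
(¬θ → φ) ⊕ (χ ⊗ ((1 ⊗ θ) ↔ (¬(φ → ψ) ⊕ φ))) = min(1, 0.91 + 0.00) = min(1, 0.91) = 0.91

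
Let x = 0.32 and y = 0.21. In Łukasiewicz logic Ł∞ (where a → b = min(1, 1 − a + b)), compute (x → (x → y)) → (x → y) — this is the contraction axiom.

x → y = min(1, 1 − 0.32 + 0.21) = min(1, 0.89) = 0.89
x → (x → y) = min(1, 1 − 0.32 + 0.89) = min(1, 1.57) = 1.00
(x → (x → y)) → (x → y) = min(1, 1 − 1.00 + 0.89) = min(1, 0.89) = 0.89
(The value 0.89 < 1 shows this instance is not satisfied; fails in Ł∞ (the t-norm is not idempotent).)

0.89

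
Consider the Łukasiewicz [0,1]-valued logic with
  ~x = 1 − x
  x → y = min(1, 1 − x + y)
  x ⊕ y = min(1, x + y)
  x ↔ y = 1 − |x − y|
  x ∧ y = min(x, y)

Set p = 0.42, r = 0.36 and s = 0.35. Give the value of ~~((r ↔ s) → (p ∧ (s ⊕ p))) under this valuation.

0.43

r ↔ s = 1 − |0.36 − 0.35| = 1 − 0.01 = 0.99
s ⊕ p = min(1, 0.35 + 0.42) = min(1, 0.77) = 0.77
p ∧ (s ⊕ p) = min(0.42, 0.77) = 0.42
(r ↔ s) → (p ∧ (s ⊕ p)) = min(1, 1 − 0.99 + 0.42) = min(1, 0.43) = 0.43
~((r ↔ s) → (p ∧ (s ⊕ p))) = 1 − 0.43 = 0.57
~~((r ↔ s) → (p ∧ (s ⊕ p))) = 1 − 0.57 = 0.43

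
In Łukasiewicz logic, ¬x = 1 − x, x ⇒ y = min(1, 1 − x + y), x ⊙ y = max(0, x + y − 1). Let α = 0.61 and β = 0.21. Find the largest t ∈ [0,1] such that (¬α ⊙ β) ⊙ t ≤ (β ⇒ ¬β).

1.00

¬α = 1 − 0.61 = 0.39
¬α ⊙ β = max(0, 0.39 + 0.21 − 1) = max(0, -0.40) = 0.00
So the left factor is ¬α ⊙ β = 0.00.
¬β = 1 − 0.21 = 0.79
β ⇒ ¬β = min(1, 1 − 0.21 + 0.79) = min(1, 1.58) = 1.00
So the right-hand bound is β ⇒ ¬β = 1.00.
The residuum of the Łukasiewicz t-norm gives the supremum: min(1, 1 − 0.00 + 1.00).
1 − 0.00 + 1.00 = 2.00, so t = min(1, 2.00) = 1.00.
Check: 0.00 ⊙ 1.00 = max(0, 0.00) = 0.00 ≤ 1.00.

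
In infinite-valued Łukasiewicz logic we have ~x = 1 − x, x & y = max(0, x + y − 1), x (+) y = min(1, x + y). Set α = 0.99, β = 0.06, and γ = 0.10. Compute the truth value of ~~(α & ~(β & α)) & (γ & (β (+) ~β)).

β & α = max(0, 0.06 + 0.99 − 1) = max(0, 0.05) = 0.05
~(β & α) = 1 − 0.05 = 0.95
α & ~(β & α) = max(0, 0.99 + 0.95 − 1) = max(0, 0.94) = 0.94
~(α & ~(β & α)) = 1 − 0.94 = 0.06
~~(α & ~(β & α)) = 1 − 0.06 = 0.94
~β = 1 − 0.06 = 0.94
β (+) ~β = min(1, 0.06 + 0.94) = min(1, 1.00) = 1.00
γ & (β (+) ~β) = max(0, 0.10 + 1.00 − 1) = max(0, 0.10) = 0.10
~~(α & ~(β & α)) & (γ & (β (+) ~β)) = max(0, 0.94 + 0.10 − 1) = max(0, 0.04) = 0.04

0.04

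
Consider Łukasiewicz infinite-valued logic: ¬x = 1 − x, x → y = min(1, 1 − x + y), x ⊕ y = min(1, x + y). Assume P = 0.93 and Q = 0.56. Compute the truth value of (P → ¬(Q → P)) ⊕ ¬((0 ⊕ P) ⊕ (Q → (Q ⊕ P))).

0.07

Q → P = min(1, 1 − 0.56 + 0.93) = min(1, 1.37) = 1.00
¬(Q → P) = 1 − 1.00 = 0.00
P → ¬(Q → P) = min(1, 1 − 0.93 + 0.00) = min(1, 0.07) = 0.07
0 ⊕ P = min(1, 0.00 + 0.93) = min(1, 0.93) = 0.93
Q ⊕ P = min(1, 0.56 + 0.93) = min(1, 1.49) = 1.00
Q → (Q ⊕ P) = min(1, 1 − 0.56 + 1.00) = min(1, 1.44) = 1.00
(0 ⊕ P) ⊕ (Q → (Q ⊕ P)) = min(1, 0.93 + 1.00) = min(1, 1.93) = 1.00
¬((0 ⊕ P) ⊕ (Q → (Q ⊕ P))) = 1 − 1.00 = 0.00
(P → ¬(Q → P)) ⊕ ¬((0 ⊕ P) ⊕ (Q → (Q ⊕ P))) = min(1, 0.07 + 0.00) = min(1, 0.07) = 0.07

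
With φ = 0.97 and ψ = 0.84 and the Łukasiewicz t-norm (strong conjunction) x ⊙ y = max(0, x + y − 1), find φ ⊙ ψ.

φ ⊙ ψ = max(0, 0.97 + 0.84 − 1) = max(0, 0.81) = 0.81
For comparison, the Gödel (minimum) t-norm min(x, y) would give 0.84.

0.81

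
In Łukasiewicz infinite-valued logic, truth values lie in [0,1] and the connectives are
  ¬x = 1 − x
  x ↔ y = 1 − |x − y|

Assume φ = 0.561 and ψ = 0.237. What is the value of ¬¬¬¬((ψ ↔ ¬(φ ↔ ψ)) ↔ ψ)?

0.324

φ ↔ ψ = 1 − |0.561 − 0.237| = 1 − 0.324 = 0.676
¬(φ ↔ ψ) = 1 − 0.676 = 0.324
ψ ↔ ¬(φ ↔ ψ) = 1 − |0.237 − 0.324| = 1 − 0.087 = 0.913
(ψ ↔ ¬(φ ↔ ψ)) ↔ ψ = 1 − |0.913 − 0.237| = 1 − 0.676 = 0.324
¬((ψ ↔ ¬(φ ↔ ψ)) ↔ ψ) = 1 − 0.324 = 0.676
¬¬((ψ ↔ ¬(φ ↔ ψ)) ↔ ψ) = 1 − 0.676 = 0.324
¬¬¬((ψ ↔ ¬(φ ↔ ψ)) ↔ ψ) = 1 − 0.324 = 0.676
¬¬¬¬((ψ ↔ ¬(φ ↔ ψ)) ↔ ψ) = 1 − 0.676 = 0.324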